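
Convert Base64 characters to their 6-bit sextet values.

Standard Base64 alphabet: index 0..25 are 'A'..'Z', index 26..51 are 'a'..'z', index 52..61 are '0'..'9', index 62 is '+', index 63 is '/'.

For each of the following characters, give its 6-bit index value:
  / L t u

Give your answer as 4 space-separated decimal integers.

Answer: 63 11 45 46

Derivation:
'/': index 63
'L': A..Z range, ord('L') − ord('A') = 11
't': a..z range, 26 + ord('t') − ord('a') = 45
'u': a..z range, 26 + ord('u') − ord('a') = 46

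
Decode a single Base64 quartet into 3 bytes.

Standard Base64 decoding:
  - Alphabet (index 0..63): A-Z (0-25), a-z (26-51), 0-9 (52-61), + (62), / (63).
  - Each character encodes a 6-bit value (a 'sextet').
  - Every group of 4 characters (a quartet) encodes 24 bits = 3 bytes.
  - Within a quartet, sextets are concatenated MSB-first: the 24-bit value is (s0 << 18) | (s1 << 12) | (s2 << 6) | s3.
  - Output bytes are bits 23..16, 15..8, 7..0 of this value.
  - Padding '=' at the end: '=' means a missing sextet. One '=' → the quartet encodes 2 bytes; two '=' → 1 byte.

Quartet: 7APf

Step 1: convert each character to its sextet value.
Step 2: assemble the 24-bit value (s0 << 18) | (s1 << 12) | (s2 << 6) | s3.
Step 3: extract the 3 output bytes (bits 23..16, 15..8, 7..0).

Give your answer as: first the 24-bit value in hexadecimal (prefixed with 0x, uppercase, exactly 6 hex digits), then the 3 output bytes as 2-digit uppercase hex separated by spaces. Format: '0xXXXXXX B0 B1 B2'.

Answer: 0xEC03DF EC 03 DF

Derivation:
Sextets: 7=59, A=0, P=15, f=31
24-bit: (59<<18) | (0<<12) | (15<<6) | 31
      = 0xEC0000 | 0x000000 | 0x0003C0 | 0x00001F
      = 0xEC03DF
Bytes: (v>>16)&0xFF=EC, (v>>8)&0xFF=03, v&0xFF=DF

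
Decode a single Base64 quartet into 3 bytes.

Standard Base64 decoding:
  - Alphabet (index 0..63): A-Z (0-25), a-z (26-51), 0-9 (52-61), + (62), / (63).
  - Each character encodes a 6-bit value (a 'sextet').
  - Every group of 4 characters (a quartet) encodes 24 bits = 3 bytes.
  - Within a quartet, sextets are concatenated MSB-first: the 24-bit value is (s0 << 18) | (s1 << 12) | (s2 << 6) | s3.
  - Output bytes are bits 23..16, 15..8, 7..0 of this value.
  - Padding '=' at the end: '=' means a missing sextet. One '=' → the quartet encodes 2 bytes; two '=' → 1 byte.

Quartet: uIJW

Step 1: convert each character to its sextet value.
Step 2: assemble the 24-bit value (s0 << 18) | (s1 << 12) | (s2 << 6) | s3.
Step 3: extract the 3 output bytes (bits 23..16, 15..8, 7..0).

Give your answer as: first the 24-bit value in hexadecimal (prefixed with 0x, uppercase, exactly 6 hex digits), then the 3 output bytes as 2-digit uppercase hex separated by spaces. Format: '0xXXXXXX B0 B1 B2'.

Answer: 0xB88256 B8 82 56

Derivation:
Sextets: u=46, I=8, J=9, W=22
24-bit: (46<<18) | (8<<12) | (9<<6) | 22
      = 0xB80000 | 0x008000 | 0x000240 | 0x000016
      = 0xB88256
Bytes: (v>>16)&0xFF=B8, (v>>8)&0xFF=82, v&0xFF=56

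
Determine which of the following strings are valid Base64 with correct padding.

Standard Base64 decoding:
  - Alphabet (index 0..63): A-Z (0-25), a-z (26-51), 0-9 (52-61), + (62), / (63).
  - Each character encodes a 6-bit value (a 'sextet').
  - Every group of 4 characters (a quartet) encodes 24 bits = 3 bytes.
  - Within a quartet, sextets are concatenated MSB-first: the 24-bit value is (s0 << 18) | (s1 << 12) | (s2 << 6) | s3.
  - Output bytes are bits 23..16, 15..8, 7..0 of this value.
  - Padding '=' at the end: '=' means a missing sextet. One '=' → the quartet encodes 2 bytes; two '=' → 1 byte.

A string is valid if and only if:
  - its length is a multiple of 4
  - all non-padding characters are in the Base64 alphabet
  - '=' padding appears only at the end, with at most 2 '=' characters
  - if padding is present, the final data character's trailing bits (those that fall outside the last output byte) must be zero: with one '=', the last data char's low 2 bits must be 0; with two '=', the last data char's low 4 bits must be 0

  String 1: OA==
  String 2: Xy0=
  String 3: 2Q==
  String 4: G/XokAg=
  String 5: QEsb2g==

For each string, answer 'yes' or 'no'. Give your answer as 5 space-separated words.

Answer: yes yes yes yes yes

Derivation:
String 1: 'OA==' → valid
String 2: 'Xy0=' → valid
String 3: '2Q==' → valid
String 4: 'G/XokAg=' → valid
String 5: 'QEsb2g==' → valid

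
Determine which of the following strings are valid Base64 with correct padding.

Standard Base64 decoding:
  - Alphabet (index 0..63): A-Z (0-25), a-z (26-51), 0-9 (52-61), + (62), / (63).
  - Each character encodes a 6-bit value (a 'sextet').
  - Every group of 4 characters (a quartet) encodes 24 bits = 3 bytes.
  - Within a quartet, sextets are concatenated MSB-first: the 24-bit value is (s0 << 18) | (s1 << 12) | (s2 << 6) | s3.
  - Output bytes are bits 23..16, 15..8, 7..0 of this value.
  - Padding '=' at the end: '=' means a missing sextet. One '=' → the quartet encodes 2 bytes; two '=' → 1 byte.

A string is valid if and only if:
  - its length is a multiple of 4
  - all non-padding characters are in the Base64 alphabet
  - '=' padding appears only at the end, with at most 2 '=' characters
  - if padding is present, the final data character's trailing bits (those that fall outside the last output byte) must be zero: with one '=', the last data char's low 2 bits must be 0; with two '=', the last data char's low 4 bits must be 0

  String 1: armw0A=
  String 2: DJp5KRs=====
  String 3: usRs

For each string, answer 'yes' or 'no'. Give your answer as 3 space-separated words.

Answer: no no yes

Derivation:
String 1: 'armw0A=' → invalid (len=7 not mult of 4)
String 2: 'DJp5KRs=====' → invalid (5 pad chars (max 2))
String 3: 'usRs' → valid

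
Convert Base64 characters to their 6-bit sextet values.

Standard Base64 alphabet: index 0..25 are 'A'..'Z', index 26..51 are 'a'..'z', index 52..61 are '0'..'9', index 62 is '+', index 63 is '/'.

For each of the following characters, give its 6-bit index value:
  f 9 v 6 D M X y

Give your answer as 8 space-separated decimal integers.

'f': a..z range, 26 + ord('f') − ord('a') = 31
'9': 0..9 range, 52 + ord('9') − ord('0') = 61
'v': a..z range, 26 + ord('v') − ord('a') = 47
'6': 0..9 range, 52 + ord('6') − ord('0') = 58
'D': A..Z range, ord('D') − ord('A') = 3
'M': A..Z range, ord('M') − ord('A') = 12
'X': A..Z range, ord('X') − ord('A') = 23
'y': a..z range, 26 + ord('y') − ord('a') = 50

Answer: 31 61 47 58 3 12 23 50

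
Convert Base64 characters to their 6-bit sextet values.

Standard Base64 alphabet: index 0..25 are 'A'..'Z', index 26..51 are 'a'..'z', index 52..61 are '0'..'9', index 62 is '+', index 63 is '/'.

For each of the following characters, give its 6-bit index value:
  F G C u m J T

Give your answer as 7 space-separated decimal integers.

Answer: 5 6 2 46 38 9 19

Derivation:
'F': A..Z range, ord('F') − ord('A') = 5
'G': A..Z range, ord('G') − ord('A') = 6
'C': A..Z range, ord('C') − ord('A') = 2
'u': a..z range, 26 + ord('u') − ord('a') = 46
'm': a..z range, 26 + ord('m') − ord('a') = 38
'J': A..Z range, ord('J') − ord('A') = 9
'T': A..Z range, ord('T') − ord('A') = 19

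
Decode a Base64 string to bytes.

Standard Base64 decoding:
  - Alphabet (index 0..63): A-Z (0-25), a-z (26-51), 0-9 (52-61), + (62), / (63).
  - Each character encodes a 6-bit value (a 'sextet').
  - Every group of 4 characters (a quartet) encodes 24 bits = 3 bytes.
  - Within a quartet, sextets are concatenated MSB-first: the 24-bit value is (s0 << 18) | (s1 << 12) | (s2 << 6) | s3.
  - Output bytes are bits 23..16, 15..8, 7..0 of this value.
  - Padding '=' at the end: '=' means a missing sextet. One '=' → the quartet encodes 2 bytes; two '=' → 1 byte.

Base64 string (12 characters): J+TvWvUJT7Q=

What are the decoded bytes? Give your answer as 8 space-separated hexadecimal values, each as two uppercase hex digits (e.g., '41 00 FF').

Answer: 27 E4 EF 5A F5 09 4F B4

Derivation:
After char 0 ('J'=9): chars_in_quartet=1 acc=0x9 bytes_emitted=0
After char 1 ('+'=62): chars_in_quartet=2 acc=0x27E bytes_emitted=0
After char 2 ('T'=19): chars_in_quartet=3 acc=0x9F93 bytes_emitted=0
After char 3 ('v'=47): chars_in_quartet=4 acc=0x27E4EF -> emit 27 E4 EF, reset; bytes_emitted=3
After char 4 ('W'=22): chars_in_quartet=1 acc=0x16 bytes_emitted=3
After char 5 ('v'=47): chars_in_quartet=2 acc=0x5AF bytes_emitted=3
After char 6 ('U'=20): chars_in_quartet=3 acc=0x16BD4 bytes_emitted=3
After char 7 ('J'=9): chars_in_quartet=4 acc=0x5AF509 -> emit 5A F5 09, reset; bytes_emitted=6
After char 8 ('T'=19): chars_in_quartet=1 acc=0x13 bytes_emitted=6
After char 9 ('7'=59): chars_in_quartet=2 acc=0x4FB bytes_emitted=6
After char 10 ('Q'=16): chars_in_quartet=3 acc=0x13ED0 bytes_emitted=6
Padding '=': partial quartet acc=0x13ED0 -> emit 4F B4; bytes_emitted=8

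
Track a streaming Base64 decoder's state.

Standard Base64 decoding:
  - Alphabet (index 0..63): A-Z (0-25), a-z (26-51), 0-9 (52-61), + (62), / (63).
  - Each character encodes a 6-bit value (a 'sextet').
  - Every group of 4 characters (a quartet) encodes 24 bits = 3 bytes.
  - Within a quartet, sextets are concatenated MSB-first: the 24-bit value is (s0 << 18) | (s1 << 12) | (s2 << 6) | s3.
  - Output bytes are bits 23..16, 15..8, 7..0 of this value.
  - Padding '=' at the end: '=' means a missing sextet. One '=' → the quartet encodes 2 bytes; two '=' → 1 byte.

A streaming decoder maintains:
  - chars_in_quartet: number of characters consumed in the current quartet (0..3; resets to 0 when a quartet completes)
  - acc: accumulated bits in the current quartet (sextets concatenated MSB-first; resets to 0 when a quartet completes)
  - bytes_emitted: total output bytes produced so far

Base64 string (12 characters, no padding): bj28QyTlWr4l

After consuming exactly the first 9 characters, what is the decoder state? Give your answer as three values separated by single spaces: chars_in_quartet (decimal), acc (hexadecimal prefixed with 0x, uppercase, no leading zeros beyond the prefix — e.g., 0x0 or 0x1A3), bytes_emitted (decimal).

Answer: 1 0x16 6

Derivation:
After char 0 ('b'=27): chars_in_quartet=1 acc=0x1B bytes_emitted=0
After char 1 ('j'=35): chars_in_quartet=2 acc=0x6E3 bytes_emitted=0
After char 2 ('2'=54): chars_in_quartet=3 acc=0x1B8F6 bytes_emitted=0
After char 3 ('8'=60): chars_in_quartet=4 acc=0x6E3DBC -> emit 6E 3D BC, reset; bytes_emitted=3
After char 4 ('Q'=16): chars_in_quartet=1 acc=0x10 bytes_emitted=3
After char 5 ('y'=50): chars_in_quartet=2 acc=0x432 bytes_emitted=3
After char 6 ('T'=19): chars_in_quartet=3 acc=0x10C93 bytes_emitted=3
After char 7 ('l'=37): chars_in_quartet=4 acc=0x4324E5 -> emit 43 24 E5, reset; bytes_emitted=6
After char 8 ('W'=22): chars_in_quartet=1 acc=0x16 bytes_emitted=6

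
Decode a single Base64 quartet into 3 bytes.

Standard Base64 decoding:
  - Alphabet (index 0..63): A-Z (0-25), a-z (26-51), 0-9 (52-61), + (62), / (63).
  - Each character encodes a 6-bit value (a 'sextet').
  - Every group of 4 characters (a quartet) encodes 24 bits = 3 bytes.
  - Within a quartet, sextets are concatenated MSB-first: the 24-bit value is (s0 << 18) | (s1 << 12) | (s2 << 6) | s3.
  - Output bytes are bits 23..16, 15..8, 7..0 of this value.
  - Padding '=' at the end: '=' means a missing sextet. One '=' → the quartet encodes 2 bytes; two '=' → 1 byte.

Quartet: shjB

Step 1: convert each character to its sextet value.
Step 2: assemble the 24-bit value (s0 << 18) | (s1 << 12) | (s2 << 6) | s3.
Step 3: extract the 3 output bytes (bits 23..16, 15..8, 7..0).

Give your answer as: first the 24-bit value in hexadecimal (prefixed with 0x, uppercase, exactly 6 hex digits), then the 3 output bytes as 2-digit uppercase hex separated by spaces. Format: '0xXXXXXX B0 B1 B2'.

Sextets: s=44, h=33, j=35, B=1
24-bit: (44<<18) | (33<<12) | (35<<6) | 1
      = 0xB00000 | 0x021000 | 0x0008C0 | 0x000001
      = 0xB218C1
Bytes: (v>>16)&0xFF=B2, (v>>8)&0xFF=18, v&0xFF=C1

Answer: 0xB218C1 B2 18 C1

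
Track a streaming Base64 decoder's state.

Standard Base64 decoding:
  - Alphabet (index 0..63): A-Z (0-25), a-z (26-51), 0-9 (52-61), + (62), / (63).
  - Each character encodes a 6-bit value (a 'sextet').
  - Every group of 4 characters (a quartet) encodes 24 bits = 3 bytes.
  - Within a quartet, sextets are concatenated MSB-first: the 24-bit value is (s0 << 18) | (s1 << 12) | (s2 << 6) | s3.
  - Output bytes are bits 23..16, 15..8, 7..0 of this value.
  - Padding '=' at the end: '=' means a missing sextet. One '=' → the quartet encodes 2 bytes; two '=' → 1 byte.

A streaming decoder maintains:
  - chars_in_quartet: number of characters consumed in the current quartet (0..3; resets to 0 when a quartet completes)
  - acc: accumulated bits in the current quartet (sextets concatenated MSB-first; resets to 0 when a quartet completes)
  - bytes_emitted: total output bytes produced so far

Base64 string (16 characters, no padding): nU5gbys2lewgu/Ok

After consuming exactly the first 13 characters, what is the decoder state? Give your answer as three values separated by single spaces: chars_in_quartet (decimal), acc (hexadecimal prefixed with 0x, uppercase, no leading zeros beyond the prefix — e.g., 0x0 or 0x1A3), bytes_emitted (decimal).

After char 0 ('n'=39): chars_in_quartet=1 acc=0x27 bytes_emitted=0
After char 1 ('U'=20): chars_in_quartet=2 acc=0x9D4 bytes_emitted=0
After char 2 ('5'=57): chars_in_quartet=3 acc=0x27539 bytes_emitted=0
After char 3 ('g'=32): chars_in_quartet=4 acc=0x9D4E60 -> emit 9D 4E 60, reset; bytes_emitted=3
After char 4 ('b'=27): chars_in_quartet=1 acc=0x1B bytes_emitted=3
After char 5 ('y'=50): chars_in_quartet=2 acc=0x6F2 bytes_emitted=3
After char 6 ('s'=44): chars_in_quartet=3 acc=0x1BCAC bytes_emitted=3
After char 7 ('2'=54): chars_in_quartet=4 acc=0x6F2B36 -> emit 6F 2B 36, reset; bytes_emitted=6
After char 8 ('l'=37): chars_in_quartet=1 acc=0x25 bytes_emitted=6
After char 9 ('e'=30): chars_in_quartet=2 acc=0x95E bytes_emitted=6
After char 10 ('w'=48): chars_in_quartet=3 acc=0x257B0 bytes_emitted=6
After char 11 ('g'=32): chars_in_quartet=4 acc=0x95EC20 -> emit 95 EC 20, reset; bytes_emitted=9
After char 12 ('u'=46): chars_in_quartet=1 acc=0x2E bytes_emitted=9

Answer: 1 0x2E 9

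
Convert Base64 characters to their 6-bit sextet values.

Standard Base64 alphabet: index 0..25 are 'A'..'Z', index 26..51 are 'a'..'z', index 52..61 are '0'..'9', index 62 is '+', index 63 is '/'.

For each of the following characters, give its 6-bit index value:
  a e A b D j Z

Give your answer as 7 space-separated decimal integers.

Answer: 26 30 0 27 3 35 25

Derivation:
'a': a..z range, 26 + ord('a') − ord('a') = 26
'e': a..z range, 26 + ord('e') − ord('a') = 30
'A': A..Z range, ord('A') − ord('A') = 0
'b': a..z range, 26 + ord('b') − ord('a') = 27
'D': A..Z range, ord('D') − ord('A') = 3
'j': a..z range, 26 + ord('j') − ord('a') = 35
'Z': A..Z range, ord('Z') − ord('A') = 25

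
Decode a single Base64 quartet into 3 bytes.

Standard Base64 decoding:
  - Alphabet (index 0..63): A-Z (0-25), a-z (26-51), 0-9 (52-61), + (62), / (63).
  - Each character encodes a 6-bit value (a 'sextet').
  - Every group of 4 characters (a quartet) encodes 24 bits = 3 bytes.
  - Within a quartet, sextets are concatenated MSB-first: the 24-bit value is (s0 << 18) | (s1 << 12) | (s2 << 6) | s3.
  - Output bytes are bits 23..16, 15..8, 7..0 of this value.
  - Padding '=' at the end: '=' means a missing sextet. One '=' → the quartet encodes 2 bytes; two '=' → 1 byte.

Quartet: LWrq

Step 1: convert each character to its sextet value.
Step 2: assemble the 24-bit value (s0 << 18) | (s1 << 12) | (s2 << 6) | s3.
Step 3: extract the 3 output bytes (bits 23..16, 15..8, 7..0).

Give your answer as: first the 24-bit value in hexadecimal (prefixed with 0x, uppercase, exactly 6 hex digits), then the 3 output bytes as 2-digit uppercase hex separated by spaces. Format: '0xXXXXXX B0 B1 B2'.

Answer: 0x2D6AEA 2D 6A EA

Derivation:
Sextets: L=11, W=22, r=43, q=42
24-bit: (11<<18) | (22<<12) | (43<<6) | 42
      = 0x2C0000 | 0x016000 | 0x000AC0 | 0x00002A
      = 0x2D6AEA
Bytes: (v>>16)&0xFF=2D, (v>>8)&0xFF=6A, v&0xFF=EA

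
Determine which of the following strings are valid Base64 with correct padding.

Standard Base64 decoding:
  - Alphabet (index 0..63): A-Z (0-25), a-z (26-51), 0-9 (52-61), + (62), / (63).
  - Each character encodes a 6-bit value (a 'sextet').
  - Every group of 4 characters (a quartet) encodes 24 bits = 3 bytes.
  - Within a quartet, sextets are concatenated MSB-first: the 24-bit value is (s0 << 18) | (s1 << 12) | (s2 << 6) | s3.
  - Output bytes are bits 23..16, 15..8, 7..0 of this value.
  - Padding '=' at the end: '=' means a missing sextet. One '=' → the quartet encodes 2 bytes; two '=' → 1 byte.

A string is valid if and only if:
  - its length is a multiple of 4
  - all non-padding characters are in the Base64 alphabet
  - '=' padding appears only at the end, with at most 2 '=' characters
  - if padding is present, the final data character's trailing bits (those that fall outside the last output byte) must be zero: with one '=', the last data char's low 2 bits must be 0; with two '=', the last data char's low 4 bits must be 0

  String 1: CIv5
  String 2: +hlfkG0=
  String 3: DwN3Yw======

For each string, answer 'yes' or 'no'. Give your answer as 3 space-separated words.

String 1: 'CIv5' → valid
String 2: '+hlfkG0=' → valid
String 3: 'DwN3Yw======' → invalid (6 pad chars (max 2))

Answer: yes yes no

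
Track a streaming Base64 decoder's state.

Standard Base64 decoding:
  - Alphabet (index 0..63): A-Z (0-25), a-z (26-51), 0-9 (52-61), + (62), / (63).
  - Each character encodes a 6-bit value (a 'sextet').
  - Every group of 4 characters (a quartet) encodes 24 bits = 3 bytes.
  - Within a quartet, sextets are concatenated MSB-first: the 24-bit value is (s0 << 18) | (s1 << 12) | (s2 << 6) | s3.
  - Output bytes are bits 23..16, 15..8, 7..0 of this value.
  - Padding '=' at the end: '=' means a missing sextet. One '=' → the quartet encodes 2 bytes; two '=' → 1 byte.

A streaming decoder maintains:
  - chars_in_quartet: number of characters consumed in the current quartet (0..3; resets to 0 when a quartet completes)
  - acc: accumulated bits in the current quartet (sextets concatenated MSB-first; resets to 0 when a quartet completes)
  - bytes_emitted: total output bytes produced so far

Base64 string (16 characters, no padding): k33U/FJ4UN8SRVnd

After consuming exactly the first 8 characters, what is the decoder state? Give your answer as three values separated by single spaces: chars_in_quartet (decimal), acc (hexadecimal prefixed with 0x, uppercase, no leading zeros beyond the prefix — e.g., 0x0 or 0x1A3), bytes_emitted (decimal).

Answer: 0 0x0 6

Derivation:
After char 0 ('k'=36): chars_in_quartet=1 acc=0x24 bytes_emitted=0
After char 1 ('3'=55): chars_in_quartet=2 acc=0x937 bytes_emitted=0
After char 2 ('3'=55): chars_in_quartet=3 acc=0x24DF7 bytes_emitted=0
After char 3 ('U'=20): chars_in_quartet=4 acc=0x937DD4 -> emit 93 7D D4, reset; bytes_emitted=3
After char 4 ('/'=63): chars_in_quartet=1 acc=0x3F bytes_emitted=3
After char 5 ('F'=5): chars_in_quartet=2 acc=0xFC5 bytes_emitted=3
After char 6 ('J'=9): chars_in_quartet=3 acc=0x3F149 bytes_emitted=3
After char 7 ('4'=56): chars_in_quartet=4 acc=0xFC5278 -> emit FC 52 78, reset; bytes_emitted=6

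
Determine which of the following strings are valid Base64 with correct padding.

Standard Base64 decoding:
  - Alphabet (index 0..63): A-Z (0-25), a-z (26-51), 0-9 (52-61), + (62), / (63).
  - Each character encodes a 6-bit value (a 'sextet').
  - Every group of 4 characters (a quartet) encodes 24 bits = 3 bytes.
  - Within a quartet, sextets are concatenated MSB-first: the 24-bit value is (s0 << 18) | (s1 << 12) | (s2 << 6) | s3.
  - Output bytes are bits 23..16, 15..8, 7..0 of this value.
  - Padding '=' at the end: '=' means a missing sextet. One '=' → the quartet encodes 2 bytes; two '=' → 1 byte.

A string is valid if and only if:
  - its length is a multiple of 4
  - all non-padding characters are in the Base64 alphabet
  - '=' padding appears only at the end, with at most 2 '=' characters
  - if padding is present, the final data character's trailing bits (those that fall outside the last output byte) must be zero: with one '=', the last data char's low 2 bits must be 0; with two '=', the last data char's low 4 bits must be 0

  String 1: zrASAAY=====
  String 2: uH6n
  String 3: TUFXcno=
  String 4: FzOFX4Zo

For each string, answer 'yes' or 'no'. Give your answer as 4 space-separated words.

String 1: 'zrASAAY=====' → invalid (5 pad chars (max 2))
String 2: 'uH6n' → valid
String 3: 'TUFXcno=' → valid
String 4: 'FzOFX4Zo' → valid

Answer: no yes yes yes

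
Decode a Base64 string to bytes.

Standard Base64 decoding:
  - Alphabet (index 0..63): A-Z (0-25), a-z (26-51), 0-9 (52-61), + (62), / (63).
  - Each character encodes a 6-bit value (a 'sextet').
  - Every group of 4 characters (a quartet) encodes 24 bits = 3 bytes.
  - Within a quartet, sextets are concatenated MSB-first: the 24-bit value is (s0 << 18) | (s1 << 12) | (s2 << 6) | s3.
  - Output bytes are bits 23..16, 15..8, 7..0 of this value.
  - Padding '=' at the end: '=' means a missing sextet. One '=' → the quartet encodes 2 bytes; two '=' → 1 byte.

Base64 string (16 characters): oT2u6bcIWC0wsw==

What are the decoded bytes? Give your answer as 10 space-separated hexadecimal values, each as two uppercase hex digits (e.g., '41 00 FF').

Answer: A1 3D AE E9 B7 08 58 2D 30 B3

Derivation:
After char 0 ('o'=40): chars_in_quartet=1 acc=0x28 bytes_emitted=0
After char 1 ('T'=19): chars_in_quartet=2 acc=0xA13 bytes_emitted=0
After char 2 ('2'=54): chars_in_quartet=3 acc=0x284F6 bytes_emitted=0
After char 3 ('u'=46): chars_in_quartet=4 acc=0xA13DAE -> emit A1 3D AE, reset; bytes_emitted=3
After char 4 ('6'=58): chars_in_quartet=1 acc=0x3A bytes_emitted=3
After char 5 ('b'=27): chars_in_quartet=2 acc=0xE9B bytes_emitted=3
After char 6 ('c'=28): chars_in_quartet=3 acc=0x3A6DC bytes_emitted=3
After char 7 ('I'=8): chars_in_quartet=4 acc=0xE9B708 -> emit E9 B7 08, reset; bytes_emitted=6
After char 8 ('W'=22): chars_in_quartet=1 acc=0x16 bytes_emitted=6
After char 9 ('C'=2): chars_in_quartet=2 acc=0x582 bytes_emitted=6
After char 10 ('0'=52): chars_in_quartet=3 acc=0x160B4 bytes_emitted=6
After char 11 ('w'=48): chars_in_quartet=4 acc=0x582D30 -> emit 58 2D 30, reset; bytes_emitted=9
After char 12 ('s'=44): chars_in_quartet=1 acc=0x2C bytes_emitted=9
After char 13 ('w'=48): chars_in_quartet=2 acc=0xB30 bytes_emitted=9
Padding '==': partial quartet acc=0xB30 -> emit B3; bytes_emitted=10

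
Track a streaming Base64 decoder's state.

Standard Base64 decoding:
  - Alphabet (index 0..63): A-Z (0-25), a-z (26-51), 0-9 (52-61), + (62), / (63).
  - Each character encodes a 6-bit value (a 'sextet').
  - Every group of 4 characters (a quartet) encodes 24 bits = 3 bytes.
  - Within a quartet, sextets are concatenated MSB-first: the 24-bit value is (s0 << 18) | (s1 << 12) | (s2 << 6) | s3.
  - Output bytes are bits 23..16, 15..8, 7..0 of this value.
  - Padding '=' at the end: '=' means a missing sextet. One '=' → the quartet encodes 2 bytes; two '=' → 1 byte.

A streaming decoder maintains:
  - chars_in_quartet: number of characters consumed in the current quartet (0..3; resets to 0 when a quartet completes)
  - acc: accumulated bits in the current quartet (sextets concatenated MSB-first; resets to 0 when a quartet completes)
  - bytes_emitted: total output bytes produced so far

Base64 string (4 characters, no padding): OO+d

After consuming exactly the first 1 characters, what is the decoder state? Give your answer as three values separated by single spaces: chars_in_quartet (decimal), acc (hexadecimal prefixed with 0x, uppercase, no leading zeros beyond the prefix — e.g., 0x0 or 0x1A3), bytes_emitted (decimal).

Answer: 1 0xE 0

Derivation:
After char 0 ('O'=14): chars_in_quartet=1 acc=0xE bytes_emitted=0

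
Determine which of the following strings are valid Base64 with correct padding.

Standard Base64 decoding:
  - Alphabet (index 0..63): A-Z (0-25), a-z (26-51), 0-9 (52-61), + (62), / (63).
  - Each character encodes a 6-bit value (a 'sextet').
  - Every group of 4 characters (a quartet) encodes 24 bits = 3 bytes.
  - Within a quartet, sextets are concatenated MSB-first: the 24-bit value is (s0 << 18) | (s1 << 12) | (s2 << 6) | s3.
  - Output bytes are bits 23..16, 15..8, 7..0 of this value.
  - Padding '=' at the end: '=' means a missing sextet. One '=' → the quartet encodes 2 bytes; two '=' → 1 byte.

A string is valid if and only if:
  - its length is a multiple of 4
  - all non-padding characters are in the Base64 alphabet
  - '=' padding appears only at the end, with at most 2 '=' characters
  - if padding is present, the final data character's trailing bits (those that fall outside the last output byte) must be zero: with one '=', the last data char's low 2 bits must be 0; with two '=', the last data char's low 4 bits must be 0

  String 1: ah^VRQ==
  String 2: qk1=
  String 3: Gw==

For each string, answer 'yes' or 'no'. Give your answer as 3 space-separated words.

String 1: 'ah^VRQ==' → invalid (bad char(s): ['^'])
String 2: 'qk1=' → invalid (bad trailing bits)
String 3: 'Gw==' → valid

Answer: no no yes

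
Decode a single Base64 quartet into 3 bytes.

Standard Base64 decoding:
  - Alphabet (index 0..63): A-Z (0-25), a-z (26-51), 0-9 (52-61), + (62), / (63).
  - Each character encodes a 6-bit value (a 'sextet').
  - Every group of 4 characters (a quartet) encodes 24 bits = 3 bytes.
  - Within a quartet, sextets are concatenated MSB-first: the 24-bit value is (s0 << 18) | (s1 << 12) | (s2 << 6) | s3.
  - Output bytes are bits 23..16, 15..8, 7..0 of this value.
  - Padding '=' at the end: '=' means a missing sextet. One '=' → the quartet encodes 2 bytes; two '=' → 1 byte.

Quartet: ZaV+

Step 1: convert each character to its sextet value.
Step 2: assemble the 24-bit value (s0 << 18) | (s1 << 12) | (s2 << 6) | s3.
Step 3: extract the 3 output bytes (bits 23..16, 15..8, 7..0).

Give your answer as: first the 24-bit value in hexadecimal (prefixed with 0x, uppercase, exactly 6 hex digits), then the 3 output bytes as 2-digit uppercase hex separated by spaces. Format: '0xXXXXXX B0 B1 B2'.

Answer: 0x65A57E 65 A5 7E

Derivation:
Sextets: Z=25, a=26, V=21, +=62
24-bit: (25<<18) | (26<<12) | (21<<6) | 62
      = 0x640000 | 0x01A000 | 0x000540 | 0x00003E
      = 0x65A57E
Bytes: (v>>16)&0xFF=65, (v>>8)&0xFF=A5, v&0xFF=7E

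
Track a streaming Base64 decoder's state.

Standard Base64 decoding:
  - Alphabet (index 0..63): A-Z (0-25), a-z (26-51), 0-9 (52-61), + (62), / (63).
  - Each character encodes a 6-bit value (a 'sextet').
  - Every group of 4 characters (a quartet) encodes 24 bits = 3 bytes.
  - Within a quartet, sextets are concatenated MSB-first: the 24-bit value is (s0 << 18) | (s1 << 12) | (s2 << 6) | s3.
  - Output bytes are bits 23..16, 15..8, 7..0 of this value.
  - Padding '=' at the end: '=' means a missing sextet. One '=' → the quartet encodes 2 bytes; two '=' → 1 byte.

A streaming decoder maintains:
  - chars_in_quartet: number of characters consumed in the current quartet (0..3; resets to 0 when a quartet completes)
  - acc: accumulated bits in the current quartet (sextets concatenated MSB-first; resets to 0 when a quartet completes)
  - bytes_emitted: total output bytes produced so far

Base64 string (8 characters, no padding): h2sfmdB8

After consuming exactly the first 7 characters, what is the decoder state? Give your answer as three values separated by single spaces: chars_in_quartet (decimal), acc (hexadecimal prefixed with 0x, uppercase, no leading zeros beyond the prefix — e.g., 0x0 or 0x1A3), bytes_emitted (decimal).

After char 0 ('h'=33): chars_in_quartet=1 acc=0x21 bytes_emitted=0
After char 1 ('2'=54): chars_in_quartet=2 acc=0x876 bytes_emitted=0
After char 2 ('s'=44): chars_in_quartet=3 acc=0x21DAC bytes_emitted=0
After char 3 ('f'=31): chars_in_quartet=4 acc=0x876B1F -> emit 87 6B 1F, reset; bytes_emitted=3
After char 4 ('m'=38): chars_in_quartet=1 acc=0x26 bytes_emitted=3
After char 5 ('d'=29): chars_in_quartet=2 acc=0x99D bytes_emitted=3
After char 6 ('B'=1): chars_in_quartet=3 acc=0x26741 bytes_emitted=3

Answer: 3 0x26741 3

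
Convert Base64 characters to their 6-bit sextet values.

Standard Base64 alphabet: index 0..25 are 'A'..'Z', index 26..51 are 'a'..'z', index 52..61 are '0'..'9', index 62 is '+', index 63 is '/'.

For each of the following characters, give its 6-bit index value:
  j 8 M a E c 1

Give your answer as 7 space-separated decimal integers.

'j': a..z range, 26 + ord('j') − ord('a') = 35
'8': 0..9 range, 52 + ord('8') − ord('0') = 60
'M': A..Z range, ord('M') − ord('A') = 12
'a': a..z range, 26 + ord('a') − ord('a') = 26
'E': A..Z range, ord('E') − ord('A') = 4
'c': a..z range, 26 + ord('c') − ord('a') = 28
'1': 0..9 range, 52 + ord('1') − ord('0') = 53

Answer: 35 60 12 26 4 28 53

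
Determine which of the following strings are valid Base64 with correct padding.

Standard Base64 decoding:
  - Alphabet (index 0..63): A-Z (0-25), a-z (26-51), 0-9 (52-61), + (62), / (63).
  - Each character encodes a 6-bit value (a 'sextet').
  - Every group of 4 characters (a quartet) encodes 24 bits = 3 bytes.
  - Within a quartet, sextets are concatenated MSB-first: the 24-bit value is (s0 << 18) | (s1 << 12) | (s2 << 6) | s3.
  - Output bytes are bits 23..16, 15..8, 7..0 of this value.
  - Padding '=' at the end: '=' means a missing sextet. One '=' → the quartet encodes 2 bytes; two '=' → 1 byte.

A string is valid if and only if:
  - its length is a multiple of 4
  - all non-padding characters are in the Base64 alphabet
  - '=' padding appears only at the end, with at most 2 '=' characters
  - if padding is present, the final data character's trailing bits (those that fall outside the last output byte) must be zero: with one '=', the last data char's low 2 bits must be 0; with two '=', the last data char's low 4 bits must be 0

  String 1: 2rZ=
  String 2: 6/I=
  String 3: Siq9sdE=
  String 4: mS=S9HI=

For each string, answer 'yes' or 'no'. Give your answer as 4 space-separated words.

Answer: no yes yes no

Derivation:
String 1: '2rZ=' → invalid (bad trailing bits)
String 2: '6/I=' → valid
String 3: 'Siq9sdE=' → valid
String 4: 'mS=S9HI=' → invalid (bad char(s): ['=']; '=' in middle)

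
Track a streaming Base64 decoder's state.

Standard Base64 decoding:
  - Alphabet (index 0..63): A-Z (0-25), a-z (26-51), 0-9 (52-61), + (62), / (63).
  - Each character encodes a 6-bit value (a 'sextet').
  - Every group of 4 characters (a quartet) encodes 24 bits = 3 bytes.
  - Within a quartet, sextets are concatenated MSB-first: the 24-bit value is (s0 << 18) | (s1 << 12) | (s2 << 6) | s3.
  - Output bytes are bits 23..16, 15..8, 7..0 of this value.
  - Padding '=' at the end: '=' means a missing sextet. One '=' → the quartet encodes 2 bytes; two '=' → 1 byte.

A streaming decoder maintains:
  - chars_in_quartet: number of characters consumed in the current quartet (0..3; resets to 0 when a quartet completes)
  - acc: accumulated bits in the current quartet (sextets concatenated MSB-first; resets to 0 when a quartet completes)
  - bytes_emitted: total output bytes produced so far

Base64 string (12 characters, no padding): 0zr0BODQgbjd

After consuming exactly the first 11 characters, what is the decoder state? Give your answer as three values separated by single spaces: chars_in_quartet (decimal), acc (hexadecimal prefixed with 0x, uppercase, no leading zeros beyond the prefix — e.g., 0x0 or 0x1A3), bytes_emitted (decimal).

Answer: 3 0x206E3 6

Derivation:
After char 0 ('0'=52): chars_in_quartet=1 acc=0x34 bytes_emitted=0
After char 1 ('z'=51): chars_in_quartet=2 acc=0xD33 bytes_emitted=0
After char 2 ('r'=43): chars_in_quartet=3 acc=0x34CEB bytes_emitted=0
After char 3 ('0'=52): chars_in_quartet=4 acc=0xD33AF4 -> emit D3 3A F4, reset; bytes_emitted=3
After char 4 ('B'=1): chars_in_quartet=1 acc=0x1 bytes_emitted=3
After char 5 ('O'=14): chars_in_quartet=2 acc=0x4E bytes_emitted=3
After char 6 ('D'=3): chars_in_quartet=3 acc=0x1383 bytes_emitted=3
After char 7 ('Q'=16): chars_in_quartet=4 acc=0x4E0D0 -> emit 04 E0 D0, reset; bytes_emitted=6
After char 8 ('g'=32): chars_in_quartet=1 acc=0x20 bytes_emitted=6
After char 9 ('b'=27): chars_in_quartet=2 acc=0x81B bytes_emitted=6
After char 10 ('j'=35): chars_in_quartet=3 acc=0x206E3 bytes_emitted=6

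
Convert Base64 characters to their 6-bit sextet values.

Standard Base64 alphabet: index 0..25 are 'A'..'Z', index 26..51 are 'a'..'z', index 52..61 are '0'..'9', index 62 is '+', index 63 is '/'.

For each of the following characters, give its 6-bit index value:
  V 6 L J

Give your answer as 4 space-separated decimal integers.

'V': A..Z range, ord('V') − ord('A') = 21
'6': 0..9 range, 52 + ord('6') − ord('0') = 58
'L': A..Z range, ord('L') − ord('A') = 11
'J': A..Z range, ord('J') − ord('A') = 9

Answer: 21 58 11 9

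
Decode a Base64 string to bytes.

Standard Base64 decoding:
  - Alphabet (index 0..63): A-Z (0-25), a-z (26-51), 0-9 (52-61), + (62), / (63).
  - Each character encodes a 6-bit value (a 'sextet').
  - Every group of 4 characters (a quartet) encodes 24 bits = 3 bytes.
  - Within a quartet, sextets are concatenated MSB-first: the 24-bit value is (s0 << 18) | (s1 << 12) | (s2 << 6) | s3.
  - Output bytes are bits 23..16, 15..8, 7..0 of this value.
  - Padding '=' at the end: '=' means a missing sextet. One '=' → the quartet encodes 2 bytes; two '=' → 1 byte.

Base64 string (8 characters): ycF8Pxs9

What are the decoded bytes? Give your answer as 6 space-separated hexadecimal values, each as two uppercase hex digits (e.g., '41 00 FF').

After char 0 ('y'=50): chars_in_quartet=1 acc=0x32 bytes_emitted=0
After char 1 ('c'=28): chars_in_quartet=2 acc=0xC9C bytes_emitted=0
After char 2 ('F'=5): chars_in_quartet=3 acc=0x32705 bytes_emitted=0
After char 3 ('8'=60): chars_in_quartet=4 acc=0xC9C17C -> emit C9 C1 7C, reset; bytes_emitted=3
After char 4 ('P'=15): chars_in_quartet=1 acc=0xF bytes_emitted=3
After char 5 ('x'=49): chars_in_quartet=2 acc=0x3F1 bytes_emitted=3
After char 6 ('s'=44): chars_in_quartet=3 acc=0xFC6C bytes_emitted=3
After char 7 ('9'=61): chars_in_quartet=4 acc=0x3F1B3D -> emit 3F 1B 3D, reset; bytes_emitted=6

Answer: C9 C1 7C 3F 1B 3D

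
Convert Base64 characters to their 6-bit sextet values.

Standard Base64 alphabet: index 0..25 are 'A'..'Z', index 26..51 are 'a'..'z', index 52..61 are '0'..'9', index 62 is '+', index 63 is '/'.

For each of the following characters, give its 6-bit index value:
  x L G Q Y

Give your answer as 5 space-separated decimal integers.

Answer: 49 11 6 16 24

Derivation:
'x': a..z range, 26 + ord('x') − ord('a') = 49
'L': A..Z range, ord('L') − ord('A') = 11
'G': A..Z range, ord('G') − ord('A') = 6
'Q': A..Z range, ord('Q') − ord('A') = 16
'Y': A..Z range, ord('Y') − ord('A') = 24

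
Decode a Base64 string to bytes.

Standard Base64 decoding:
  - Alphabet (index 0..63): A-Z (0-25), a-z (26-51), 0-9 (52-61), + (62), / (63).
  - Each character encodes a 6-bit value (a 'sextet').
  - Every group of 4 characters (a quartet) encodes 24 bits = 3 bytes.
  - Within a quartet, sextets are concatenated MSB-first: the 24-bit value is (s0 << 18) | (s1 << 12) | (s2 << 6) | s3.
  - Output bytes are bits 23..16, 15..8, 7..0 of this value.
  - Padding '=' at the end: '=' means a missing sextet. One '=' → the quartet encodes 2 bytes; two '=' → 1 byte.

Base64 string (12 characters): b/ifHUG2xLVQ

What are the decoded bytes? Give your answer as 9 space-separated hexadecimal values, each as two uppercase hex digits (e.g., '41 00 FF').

After char 0 ('b'=27): chars_in_quartet=1 acc=0x1B bytes_emitted=0
After char 1 ('/'=63): chars_in_quartet=2 acc=0x6FF bytes_emitted=0
After char 2 ('i'=34): chars_in_quartet=3 acc=0x1BFE2 bytes_emitted=0
After char 3 ('f'=31): chars_in_quartet=4 acc=0x6FF89F -> emit 6F F8 9F, reset; bytes_emitted=3
After char 4 ('H'=7): chars_in_quartet=1 acc=0x7 bytes_emitted=3
After char 5 ('U'=20): chars_in_quartet=2 acc=0x1D4 bytes_emitted=3
After char 6 ('G'=6): chars_in_quartet=3 acc=0x7506 bytes_emitted=3
After char 7 ('2'=54): chars_in_quartet=4 acc=0x1D41B6 -> emit 1D 41 B6, reset; bytes_emitted=6
After char 8 ('x'=49): chars_in_quartet=1 acc=0x31 bytes_emitted=6
After char 9 ('L'=11): chars_in_quartet=2 acc=0xC4B bytes_emitted=6
After char 10 ('V'=21): chars_in_quartet=3 acc=0x312D5 bytes_emitted=6
After char 11 ('Q'=16): chars_in_quartet=4 acc=0xC4B550 -> emit C4 B5 50, reset; bytes_emitted=9

Answer: 6F F8 9F 1D 41 B6 C4 B5 50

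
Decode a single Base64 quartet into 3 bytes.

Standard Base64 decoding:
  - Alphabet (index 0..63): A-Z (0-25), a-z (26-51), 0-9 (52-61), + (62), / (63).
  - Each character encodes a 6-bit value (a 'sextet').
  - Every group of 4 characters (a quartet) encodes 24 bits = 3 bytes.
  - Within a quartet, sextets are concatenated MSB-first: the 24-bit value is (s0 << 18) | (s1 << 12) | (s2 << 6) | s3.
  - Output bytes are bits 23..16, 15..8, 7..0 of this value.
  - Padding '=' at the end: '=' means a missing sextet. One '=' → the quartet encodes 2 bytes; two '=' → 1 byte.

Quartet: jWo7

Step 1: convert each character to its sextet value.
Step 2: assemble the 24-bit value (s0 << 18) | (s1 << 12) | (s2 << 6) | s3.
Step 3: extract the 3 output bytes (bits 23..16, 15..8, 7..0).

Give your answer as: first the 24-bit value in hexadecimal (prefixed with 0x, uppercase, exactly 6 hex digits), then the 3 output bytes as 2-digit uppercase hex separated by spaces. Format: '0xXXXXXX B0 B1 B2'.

Answer: 0x8D6A3B 8D 6A 3B

Derivation:
Sextets: j=35, W=22, o=40, 7=59
24-bit: (35<<18) | (22<<12) | (40<<6) | 59
      = 0x8C0000 | 0x016000 | 0x000A00 | 0x00003B
      = 0x8D6A3B
Bytes: (v>>16)&0xFF=8D, (v>>8)&0xFF=6A, v&0xFF=3B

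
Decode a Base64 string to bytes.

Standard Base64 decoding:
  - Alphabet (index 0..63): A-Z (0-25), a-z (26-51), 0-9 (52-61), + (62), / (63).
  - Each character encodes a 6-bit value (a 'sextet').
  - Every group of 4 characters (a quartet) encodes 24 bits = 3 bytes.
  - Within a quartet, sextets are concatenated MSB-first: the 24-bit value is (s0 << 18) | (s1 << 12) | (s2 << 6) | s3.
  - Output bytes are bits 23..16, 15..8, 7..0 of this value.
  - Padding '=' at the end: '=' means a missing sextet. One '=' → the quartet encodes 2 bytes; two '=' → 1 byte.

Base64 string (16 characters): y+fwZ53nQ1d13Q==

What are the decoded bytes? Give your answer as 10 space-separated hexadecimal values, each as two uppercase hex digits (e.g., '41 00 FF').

Answer: CB E7 F0 67 9D E7 43 57 75 DD

Derivation:
After char 0 ('y'=50): chars_in_quartet=1 acc=0x32 bytes_emitted=0
After char 1 ('+'=62): chars_in_quartet=2 acc=0xCBE bytes_emitted=0
After char 2 ('f'=31): chars_in_quartet=3 acc=0x32F9F bytes_emitted=0
After char 3 ('w'=48): chars_in_quartet=4 acc=0xCBE7F0 -> emit CB E7 F0, reset; bytes_emitted=3
After char 4 ('Z'=25): chars_in_quartet=1 acc=0x19 bytes_emitted=3
After char 5 ('5'=57): chars_in_quartet=2 acc=0x679 bytes_emitted=3
After char 6 ('3'=55): chars_in_quartet=3 acc=0x19E77 bytes_emitted=3
After char 7 ('n'=39): chars_in_quartet=4 acc=0x679DE7 -> emit 67 9D E7, reset; bytes_emitted=6
After char 8 ('Q'=16): chars_in_quartet=1 acc=0x10 bytes_emitted=6
After char 9 ('1'=53): chars_in_quartet=2 acc=0x435 bytes_emitted=6
After char 10 ('d'=29): chars_in_quartet=3 acc=0x10D5D bytes_emitted=6
After char 11 ('1'=53): chars_in_quartet=4 acc=0x435775 -> emit 43 57 75, reset; bytes_emitted=9
After char 12 ('3'=55): chars_in_quartet=1 acc=0x37 bytes_emitted=9
After char 13 ('Q'=16): chars_in_quartet=2 acc=0xDD0 bytes_emitted=9
Padding '==': partial quartet acc=0xDD0 -> emit DD; bytes_emitted=10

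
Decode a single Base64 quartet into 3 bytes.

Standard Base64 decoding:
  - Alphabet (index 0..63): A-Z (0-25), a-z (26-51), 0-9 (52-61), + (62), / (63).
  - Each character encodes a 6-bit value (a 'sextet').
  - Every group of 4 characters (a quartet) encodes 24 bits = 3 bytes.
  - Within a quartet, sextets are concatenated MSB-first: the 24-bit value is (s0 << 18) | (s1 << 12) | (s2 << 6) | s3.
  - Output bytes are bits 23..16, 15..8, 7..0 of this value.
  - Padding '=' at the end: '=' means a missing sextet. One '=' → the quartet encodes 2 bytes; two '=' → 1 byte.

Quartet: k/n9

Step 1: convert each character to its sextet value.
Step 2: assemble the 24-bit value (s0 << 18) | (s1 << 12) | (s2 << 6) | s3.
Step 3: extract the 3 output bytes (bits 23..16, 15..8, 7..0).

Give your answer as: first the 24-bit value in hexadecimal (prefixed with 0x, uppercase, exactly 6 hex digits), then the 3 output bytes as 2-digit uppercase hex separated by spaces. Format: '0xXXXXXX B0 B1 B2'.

Answer: 0x93F9FD 93 F9 FD

Derivation:
Sextets: k=36, /=63, n=39, 9=61
24-bit: (36<<18) | (63<<12) | (39<<6) | 61
      = 0x900000 | 0x03F000 | 0x0009C0 | 0x00003D
      = 0x93F9FD
Bytes: (v>>16)&0xFF=93, (v>>8)&0xFF=F9, v&0xFF=FD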